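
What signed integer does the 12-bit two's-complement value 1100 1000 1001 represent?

MSB is 1, so the value is negative.
Invert: 001101110110. Add 1: 001101110111 = 887. So the value is −887.

-887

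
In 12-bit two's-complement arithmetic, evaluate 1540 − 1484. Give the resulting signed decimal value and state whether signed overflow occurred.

56; no overflow

1540 → 011000000100
1484 → 010111001100
Subtract via negate-and-add: invert 010111001100 + 1 = 101000110100 (i.e. -1484).
  011000000100
+ 101000110100
= 000000111000  (discard carry-out 1)
Result 000000111000: MSB = 0 → value 56.
Addends (after negating the subtrahend) have opposite signs, so signed overflow cannot occur.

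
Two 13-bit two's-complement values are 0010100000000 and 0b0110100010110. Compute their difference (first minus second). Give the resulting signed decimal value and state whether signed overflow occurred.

-2070; no overflow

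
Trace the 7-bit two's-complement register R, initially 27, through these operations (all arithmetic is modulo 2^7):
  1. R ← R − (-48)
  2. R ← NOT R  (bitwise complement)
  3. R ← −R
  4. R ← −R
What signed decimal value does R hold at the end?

Start: R = 27 = 0011011.
R = 27 − (-48) = 75; wraps to -53 = 1001011
R = NOT 1001011 = 0110100 = 52
R = −(52) = -52 = 1001100
R = −(-52) = 52 = 0110100

52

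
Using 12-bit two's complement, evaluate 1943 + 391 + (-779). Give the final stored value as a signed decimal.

1555

1943 + 391 = 2334 → wraps to -1762 (100100011110)
-1762 + (-779) = -2541 → wraps to 1555 (011000010011)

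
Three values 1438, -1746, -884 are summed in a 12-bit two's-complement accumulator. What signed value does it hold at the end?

-1192

1438 + (-1746) = -308 (111011001100)
-308 + (-884) = -1192 (101101011000)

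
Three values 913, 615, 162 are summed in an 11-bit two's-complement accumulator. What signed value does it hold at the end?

-358

913 + 615 = 1528 → wraps to -520 (10111111000)
-520 + 162 = -358 (11010011010)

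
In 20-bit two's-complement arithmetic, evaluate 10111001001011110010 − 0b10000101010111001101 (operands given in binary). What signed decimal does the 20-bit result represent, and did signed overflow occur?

10111001001011110010 = -290062 (signed)
0b10000101010111001101 → 10000101010111001101 = -502323 (signed)
Subtract via negate-and-add: invert 10000101010111001101 + 1 = 01111010101000110011 (i.e. 502323).
  10111001001011110010
+ 01111010101000110011
= 00110011110100100101  (discard carry-out 1)
Result 00110011110100100101: MSB = 0 → value 212261.
Addends (after negating the subtrahend) have opposite signs, so signed overflow cannot occur.

212261; no overflow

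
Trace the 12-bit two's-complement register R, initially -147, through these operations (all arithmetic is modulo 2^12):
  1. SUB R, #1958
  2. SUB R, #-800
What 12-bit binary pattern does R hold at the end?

Start: R = -147 = 111101101101.
R = -147 − 1958 = -2105; wraps to 1991 = 011111000111
R = 1991 − (-800) = 2791; wraps to -1305 = 101011100111

101011100111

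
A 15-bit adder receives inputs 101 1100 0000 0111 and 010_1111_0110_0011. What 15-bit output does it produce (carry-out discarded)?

  101110000000111
+ 010111101100011
= 000101101101010  (discard carry-out 1)

000101101101010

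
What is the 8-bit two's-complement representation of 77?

01001101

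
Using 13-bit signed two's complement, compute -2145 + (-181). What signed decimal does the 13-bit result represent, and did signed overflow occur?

-2145 → 1011110011111
-181 → 1111101001011
  1011110011111
+ 1111101001011
= 1011011101010  (discard carry-out 1)
Result 1011011101010: MSB = 1 → 5866 − 8192 = -2326.
Both addends are negative and so is the stored result: no signed overflow.

-2326; no overflow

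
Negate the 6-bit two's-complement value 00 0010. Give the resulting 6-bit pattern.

111110

Invert: 111101. Add 1: 111110.
Check: 000010 = 2, 111110 = -2.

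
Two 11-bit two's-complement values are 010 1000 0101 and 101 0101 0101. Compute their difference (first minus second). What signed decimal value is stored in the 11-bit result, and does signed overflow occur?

-720; overflow

010 1000 0101 → 01010000101 = 645 (signed)
101 0101 0101 → 10101010101 = -683 (signed)
Subtract via negate-and-add: invert 10101010101 + 1 = 01010101011 (i.e. 683).
  01010000101
+ 01010101011
= 10100110000
Result 10100110000: MSB = 1 → 1328 − 2048 = -720.
Both addends (after negating the subtrahend) are non-negative but the stored result is negative: signed overflow. The true value 645 − (-683) = 1328 lies outside [-1024, 1023].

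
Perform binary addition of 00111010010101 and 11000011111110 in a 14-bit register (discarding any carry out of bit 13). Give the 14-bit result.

  00111010010101
+ 11000011111110
= 11111110010011

11111110010011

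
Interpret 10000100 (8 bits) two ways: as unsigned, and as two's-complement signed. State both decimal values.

Unsigned: 10000100 = 132.
Signed: MSB=1 → 132 − 256 = -124.

unsigned = 132, signed = -124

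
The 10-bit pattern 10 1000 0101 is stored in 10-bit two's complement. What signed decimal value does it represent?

MSB is 1, so the value is negative.
Invert: 0101111010. Add 1: 0101111011 = 379. So the value is −379.

-379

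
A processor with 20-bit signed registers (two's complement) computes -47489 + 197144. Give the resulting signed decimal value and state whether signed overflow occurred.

149655; no overflow

-47489 → 11110100011001111111
197144 → 00110000001000011000
  11110100011001111111
+ 00110000001000011000
= 00100100100010010111  (discard carry-out 1)
Result 00100100100010010111: MSB = 0 → value 149655.
Addends have opposite signs, so signed overflow cannot occur.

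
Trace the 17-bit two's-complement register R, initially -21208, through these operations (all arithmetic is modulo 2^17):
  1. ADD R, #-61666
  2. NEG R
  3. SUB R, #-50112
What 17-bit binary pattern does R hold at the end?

Start: R = -21208 = 11010110100101000.
R = -21208 + (-61666) = -82874; wraps to 48198 = 01011110001000110
R = −(48198) = -48198 = 10100001110111010
R = -48198 − (-50112) = 1914 = 00000011101111010

00000011101111010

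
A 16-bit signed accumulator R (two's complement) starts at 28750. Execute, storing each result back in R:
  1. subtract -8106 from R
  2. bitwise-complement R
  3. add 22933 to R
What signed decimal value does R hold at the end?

Start: R = 28750 = 0111000001001110.
R = 28750 − (-8106) = 36856; wraps to -28680 = 1000111111111000
R = NOT 1000111111111000 = 0111000000000111 = 28679
R = 28679 + 22933 = 51612; wraps to -13924 = 1100100110011100

-13924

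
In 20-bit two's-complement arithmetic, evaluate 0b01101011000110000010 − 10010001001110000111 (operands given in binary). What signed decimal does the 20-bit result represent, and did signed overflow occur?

-156165; overflow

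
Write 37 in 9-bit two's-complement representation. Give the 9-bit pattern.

000100101

37 is non-negative, so write it directly in 9 bits: 000100101.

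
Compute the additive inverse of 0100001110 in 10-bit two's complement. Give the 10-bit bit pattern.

1011110010

Invert: 1011110001. Add 1: 1011110010.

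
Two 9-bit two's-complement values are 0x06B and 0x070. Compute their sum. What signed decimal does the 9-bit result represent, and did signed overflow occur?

219; no overflow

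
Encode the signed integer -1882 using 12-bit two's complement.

|-1882| = 1882 = 011101011010 in 12 bits.
Invert the bits: 100010100101. Add 1: 100010100110.

100010100110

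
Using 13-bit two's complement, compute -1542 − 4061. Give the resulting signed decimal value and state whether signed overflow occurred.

-1542 → 1100111111010
4061 → 0111111011101
Subtract via negate-and-add: invert 0111111011101 + 1 = 1000000100011 (i.e. -4061).
  1100111111010
+ 1000000100011
= 0101000011101  (discard carry-out 1)
Result 0101000011101: MSB = 0 → value 2589.
Both addends (after negating the subtrahend) are negative but the stored result is non-negative: signed overflow. The true value -1542 − 4061 = -5603 lies outside [-4096, 4095].

2589; overflow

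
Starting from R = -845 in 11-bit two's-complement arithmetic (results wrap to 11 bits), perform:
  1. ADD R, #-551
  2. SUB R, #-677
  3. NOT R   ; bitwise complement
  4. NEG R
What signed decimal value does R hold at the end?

Start: R = -845 = 10010110011.
R = -845 + (-551) = -1396; wraps to 652 = 01010001100
R = 652 − (-677) = 1329; wraps to -719 = 10100110001
R = NOT 10100110001 = 01011001110 = 718
R = −(718) = -718 = 10100110010

-718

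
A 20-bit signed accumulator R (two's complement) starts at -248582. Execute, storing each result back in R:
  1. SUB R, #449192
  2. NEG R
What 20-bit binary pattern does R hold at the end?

Start: R = -248582 = 11000011010011111010.
R = -248582 − 449192 = -697774; wraps to 350802 = 01010101101001010010
R = −(350802) = -350802 = 10101010010110101110

10101010010110101110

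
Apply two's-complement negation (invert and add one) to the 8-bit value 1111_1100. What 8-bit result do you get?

00000100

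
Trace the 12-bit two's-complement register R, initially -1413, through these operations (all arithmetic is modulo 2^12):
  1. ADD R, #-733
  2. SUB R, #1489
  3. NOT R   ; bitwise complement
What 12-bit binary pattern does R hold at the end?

111000110010

Start: R = -1413 = 101001111011.
R = -1413 + (-733) = -2146; wraps to 1950 = 011110011110
R = 1950 − 1489 = 461 = 000111001101
R = NOT 000111001101 = 111000110010 = -462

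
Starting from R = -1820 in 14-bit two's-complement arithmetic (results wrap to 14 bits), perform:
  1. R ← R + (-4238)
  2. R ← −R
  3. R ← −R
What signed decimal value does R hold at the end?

Start: R = -1820 = 11100011100100.
R = -1820 + (-4238) = -6058 = 10100001010110
R = −(-6058) = 6058 = 01011110101010
R = −(6058) = -6058 = 10100001010110

-6058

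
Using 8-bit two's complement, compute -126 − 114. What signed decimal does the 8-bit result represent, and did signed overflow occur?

16; overflow

-126 → 10000010
114 → 01110010
Subtract via negate-and-add: invert 01110010 + 1 = 10001110 (i.e. -114).
  10000010
+ 10001110
= 00010000  (discard carry-out 1)
Result 00010000: MSB = 0 → value 16.
Both addends (after negating the subtrahend) are negative but the stored result is non-negative: signed overflow. The true value -126 − 114 = -240 lies outside [-128, 127].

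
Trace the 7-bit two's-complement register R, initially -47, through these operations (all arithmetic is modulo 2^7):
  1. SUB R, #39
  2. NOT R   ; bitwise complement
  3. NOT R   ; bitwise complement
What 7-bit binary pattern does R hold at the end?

0101010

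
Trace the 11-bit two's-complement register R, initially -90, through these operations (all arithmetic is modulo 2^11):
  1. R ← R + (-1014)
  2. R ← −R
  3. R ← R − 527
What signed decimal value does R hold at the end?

Start: R = -90 = 11110100110.
R = -90 + (-1014) = -1104; wraps to 944 = 01110110000
R = −(944) = -944 = 10001010000
R = -944 − 527 = -1471; wraps to 577 = 01001000001

577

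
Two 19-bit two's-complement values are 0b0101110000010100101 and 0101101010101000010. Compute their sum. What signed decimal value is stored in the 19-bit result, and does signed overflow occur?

-150041; overflow

0b0101110000010100101 → 0101110000010100101 = 188581 (signed)
0101101010101000010 = 185666 (signed)
  0101110000010100101
+ 0101101010101000010
= 1011011010111100111
Result 1011011010111100111: MSB = 1 → 374247 − 524288 = -150041.
Both addends are non-negative but the stored result is negative: signed overflow. The true value 188581 + 185666 = 374247 lies outside [-262144, 262143].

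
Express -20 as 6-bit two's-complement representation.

101100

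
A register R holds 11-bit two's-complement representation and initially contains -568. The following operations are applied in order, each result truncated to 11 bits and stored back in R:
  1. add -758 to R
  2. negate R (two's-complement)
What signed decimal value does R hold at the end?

-722

Start: R = -568 = 10111001000.
R = -568 + (-758) = -1326; wraps to 722 = 01011010010
R = −(722) = -722 = 10100101110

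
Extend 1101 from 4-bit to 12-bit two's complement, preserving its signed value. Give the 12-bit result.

MSB of 1101 is 1; replicate it into the new high bits.
11111111|1101 → 111111111101 (still -3).

111111111101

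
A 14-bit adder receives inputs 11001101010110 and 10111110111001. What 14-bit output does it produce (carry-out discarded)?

10001100001111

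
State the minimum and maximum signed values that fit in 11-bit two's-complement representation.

min = -1024, max = 1023

Minimum: −2^10 = -1024.
Maximum: 2^10 − 1 = 1023.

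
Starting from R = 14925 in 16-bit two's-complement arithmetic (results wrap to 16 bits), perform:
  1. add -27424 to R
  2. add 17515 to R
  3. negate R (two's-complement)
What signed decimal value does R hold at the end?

-5016

Start: R = 14925 = 0011101001001101.
R = 14925 + (-27424) = -12499 = 1100111100101101
R = -12499 + 17515 = 5016 = 0001001110011000
R = −(5016) = -5016 = 1110110001101000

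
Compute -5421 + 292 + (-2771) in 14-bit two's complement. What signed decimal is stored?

-5421 + 292 = -5129 (10101111110111)
-5129 + (-2771) = -7900 (10000100100100)

-7900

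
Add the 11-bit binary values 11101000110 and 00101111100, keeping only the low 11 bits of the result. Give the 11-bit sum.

00011000010

  11101000110
+ 00101111100
= 00011000010  (discard carry-out 1)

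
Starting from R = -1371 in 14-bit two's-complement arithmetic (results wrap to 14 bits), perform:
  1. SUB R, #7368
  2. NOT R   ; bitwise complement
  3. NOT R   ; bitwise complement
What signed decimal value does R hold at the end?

7645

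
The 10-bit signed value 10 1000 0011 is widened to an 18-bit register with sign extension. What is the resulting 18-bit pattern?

111111111010000011

MSB of 1010000011 is 1; replicate it into the new high bits.
11111111|1010000011 → 111111111010000011 (still -381).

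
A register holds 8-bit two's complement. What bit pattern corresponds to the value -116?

10001100

|-116| = 116 = 01110100 in 8 bits.
Invert the bits: 10001011. Add 1: 10001100.
Check: 10001100 reads as 140 − 256 = -116.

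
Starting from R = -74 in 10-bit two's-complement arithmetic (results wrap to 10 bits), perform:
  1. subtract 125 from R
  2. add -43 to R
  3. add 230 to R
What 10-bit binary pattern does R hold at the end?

1111110100

Start: R = -74 = 1110110110.
R = -74 − 125 = -199 = 1100111001
R = -199 + (-43) = -242 = 1100001110
R = -242 + 230 = -12 = 1111110100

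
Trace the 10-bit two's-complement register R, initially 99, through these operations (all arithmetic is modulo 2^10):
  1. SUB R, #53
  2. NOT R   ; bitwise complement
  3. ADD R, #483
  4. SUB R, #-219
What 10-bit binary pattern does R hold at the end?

Start: R = 99 = 0001100011.
R = 99 − 53 = 46 = 0000101110
R = NOT 0000101110 = 1111010001 = -47
R = -47 + 483 = 436 = 0110110100
R = 436 − (-219) = 655; wraps to -369 = 1010001111

1010001111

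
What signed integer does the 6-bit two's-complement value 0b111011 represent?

MSB is 1, so the value is negative.
Unsigned reading: 59. Subtract 2^6 = 64: 59 − 64 = -5.

-5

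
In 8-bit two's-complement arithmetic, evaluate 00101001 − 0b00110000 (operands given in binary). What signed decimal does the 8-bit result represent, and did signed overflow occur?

00101001 = 41 (signed)
0b00110000 → 00110000 = 48 (signed)
Subtract via negate-and-add: invert 00110000 + 1 = 11010000 (i.e. -48).
  00101001
+ 11010000
= 11111001
Result 11111001: MSB = 1 → 249 − 256 = -7.
Addends (after negating the subtrahend) have opposite signs, so signed overflow cannot occur.

-7; no overflow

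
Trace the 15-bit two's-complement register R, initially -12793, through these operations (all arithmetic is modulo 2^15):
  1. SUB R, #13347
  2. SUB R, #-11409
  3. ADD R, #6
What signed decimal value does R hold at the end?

-14725

Start: R = -12793 = 100111000000111.
R = -12793 − 13347 = -26140; wraps to 6628 = 001100111100100
R = 6628 − (-11409) = 18037; wraps to -14731 = 100011001110101
R = -14731 + 6 = -14725 = 100011001111011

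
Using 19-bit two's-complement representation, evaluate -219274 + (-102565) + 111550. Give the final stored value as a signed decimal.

-219274 + (-102565) = -321839 → wraps to 202449 (0110001011011010001)
202449 + 111550 = 313999 → wraps to -210289 (1001100101010001111)

-210289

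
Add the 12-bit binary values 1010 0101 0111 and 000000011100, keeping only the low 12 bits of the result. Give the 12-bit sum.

101001110011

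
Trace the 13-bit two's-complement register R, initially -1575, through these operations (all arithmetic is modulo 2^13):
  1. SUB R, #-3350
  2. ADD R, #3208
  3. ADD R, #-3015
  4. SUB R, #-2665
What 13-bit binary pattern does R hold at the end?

1001000011001

Start: R = -1575 = 1100111011001.
R = -1575 − (-3350) = 1775 = 0011011101111
R = 1775 + 3208 = 4983; wraps to -3209 = 1001101110111
R = -3209 + (-3015) = -6224; wraps to 1968 = 0011110110000
R = 1968 − (-2665) = 4633; wraps to -3559 = 1001000011001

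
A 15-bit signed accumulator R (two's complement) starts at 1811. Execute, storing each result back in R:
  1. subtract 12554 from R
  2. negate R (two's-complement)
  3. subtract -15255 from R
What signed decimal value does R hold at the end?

Start: R = 1811 = 000011100010011.
R = 1811 − 12554 = -10743 = 101011000001001
R = −(-10743) = 10743 = 010100111110111
R = 10743 − (-15255) = 25998; wraps to -6770 = 110010110001110

-6770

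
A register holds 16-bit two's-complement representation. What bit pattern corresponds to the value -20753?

|-20753| = 20753 = 0101000100010001 in 16 bits.
Invert the bits: 1010111011101110. Add 1: 1010111011101111.

1010111011101111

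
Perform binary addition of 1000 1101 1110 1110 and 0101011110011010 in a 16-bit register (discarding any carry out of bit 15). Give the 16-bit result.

1110010110001000

  1000110111101110
+ 0101011110011010
= 1110010110001000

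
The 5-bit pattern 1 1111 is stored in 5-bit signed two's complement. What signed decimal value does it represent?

MSB is 1, so the value is negative.
Unsigned reading: 31. Subtract 2^5 = 32: 31 − 32 = -1.

-1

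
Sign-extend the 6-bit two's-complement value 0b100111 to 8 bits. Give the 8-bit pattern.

MSB of 100111 is 1; replicate it into the new high bits.
11|100111 → 11100111 (still -25).

11100111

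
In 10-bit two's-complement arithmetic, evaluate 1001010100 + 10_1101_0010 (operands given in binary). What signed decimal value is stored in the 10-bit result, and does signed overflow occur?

1001010100 = -428 (signed)
10_1101_0010 → 1011010010 = -302 (signed)
  1001010100
+ 1011010010
= 0100100110  (discard carry-out 1)
Result 0100100110: MSB = 0 → value 294.
Both addends are negative but the stored result is non-negative: signed overflow. The true value -428 + (-302) = -730 lies outside [-512, 511].

294; overflow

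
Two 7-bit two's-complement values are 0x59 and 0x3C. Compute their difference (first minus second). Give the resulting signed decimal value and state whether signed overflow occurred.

29; overflow

0x59 = 1011001 = -39 (signed)
0x3C = 0111100 = 60 (signed)
Subtract via negate-and-add: invert 0111100 + 1 = 1000100 (i.e. -60).
  1011001
+ 1000100
= 0011101  (discard carry-out 1)
Result 0011101: MSB = 0 → value 29.
Both addends (after negating the subtrahend) are negative but the stored result is non-negative: signed overflow. The true value -39 − 60 = -99 lies outside [-64, 63].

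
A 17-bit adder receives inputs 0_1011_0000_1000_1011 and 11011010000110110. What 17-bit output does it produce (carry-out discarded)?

00110010011000001

  01011000010001011
+ 11011010000110110
= 00110010011000001  (discard carry-out 1)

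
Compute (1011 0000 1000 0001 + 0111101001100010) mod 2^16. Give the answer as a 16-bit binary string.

  1011000010000001
+ 0111101001100010
= 0010101011100011  (discard carry-out 1)

0010101011100011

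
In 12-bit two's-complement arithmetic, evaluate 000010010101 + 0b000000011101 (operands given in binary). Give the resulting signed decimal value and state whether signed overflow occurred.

178; no overflow

000010010101 = 149 (signed)
0b000000011101 → 000000011101 = 29 (signed)
  000010010101
+ 000000011101
= 000010110010
Result 000010110010: MSB = 0 → value 178.
Both addends are non-negative and so is the stored result: no signed overflow.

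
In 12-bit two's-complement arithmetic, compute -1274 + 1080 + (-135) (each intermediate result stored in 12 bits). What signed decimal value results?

-329

-1274 + 1080 = -194 (111100111110)
-194 + (-135) = -329 (111010110111)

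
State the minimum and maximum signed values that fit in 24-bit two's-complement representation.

min = -8388608, max = 8388607

Minimum: −2^23 = -8388608.
Maximum: 2^23 − 1 = 8388607.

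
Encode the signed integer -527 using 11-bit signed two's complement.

|-527| = 527 = 01000001111 in 11 bits.
Invert the bits: 10111110000. Add 1: 10111110001.

10111110001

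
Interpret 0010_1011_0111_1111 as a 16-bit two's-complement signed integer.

11135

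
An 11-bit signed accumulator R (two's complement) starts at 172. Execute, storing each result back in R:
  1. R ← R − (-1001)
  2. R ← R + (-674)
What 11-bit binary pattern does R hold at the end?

Start: R = 172 = 00010101100.
R = 172 − (-1001) = 1173; wraps to -875 = 10010010101
R = -875 + (-674) = -1549; wraps to 499 = 00111110011

00111110011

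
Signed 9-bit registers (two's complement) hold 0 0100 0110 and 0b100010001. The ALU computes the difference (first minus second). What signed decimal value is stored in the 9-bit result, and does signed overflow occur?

0 0100 0110 → 001000110 = 70 (signed)
0b100010001 → 100010001 = -239 (signed)
Subtract via negate-and-add: invert 100010001 + 1 = 011101111 (i.e. 239).
  001000110
+ 011101111
= 100110101
Result 100110101: MSB = 1 → 309 − 512 = -203.
Both addends (after negating the subtrahend) are non-negative but the stored result is negative: signed overflow. The true value 70 − (-239) = 309 lies outside [-256, 255].

-203; overflow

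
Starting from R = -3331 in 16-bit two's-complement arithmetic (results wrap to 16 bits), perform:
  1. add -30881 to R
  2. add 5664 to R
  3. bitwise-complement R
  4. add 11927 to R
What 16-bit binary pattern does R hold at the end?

Start: R = -3331 = 1111001011111101.
R = -3331 + (-30881) = -34212; wraps to 31324 = 0111101001011100
R = 31324 + 5664 = 36988; wraps to -28548 = 1001000001111100
R = NOT 1001000001111100 = 0110111110000011 = 28547
R = 28547 + 11927 = 40474; wraps to -25062 = 1001111000011010

1001111000011010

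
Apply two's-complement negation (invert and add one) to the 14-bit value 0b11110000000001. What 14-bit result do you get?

Invert: 00001111111110. Add 1: 00001111111111.
Check: 11110000000001 = -1023, 00001111111111 = 1023.

00001111111111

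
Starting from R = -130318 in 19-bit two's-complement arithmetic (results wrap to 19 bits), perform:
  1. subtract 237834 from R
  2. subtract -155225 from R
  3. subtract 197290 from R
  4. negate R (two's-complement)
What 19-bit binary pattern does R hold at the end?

Start: R = -130318 = 1100000001011110010.
R = -130318 − 237834 = -368152; wraps to 156136 = 0100110000111101000
R = 156136 − (-155225) = 311361; wraps to -212927 = 1001100000001000001
R = -212927 − 197290 = -410217; wraps to 114071 = 0011011110110010111
R = −(114071) = -114071 = 1100100001001101001

1100100001001101001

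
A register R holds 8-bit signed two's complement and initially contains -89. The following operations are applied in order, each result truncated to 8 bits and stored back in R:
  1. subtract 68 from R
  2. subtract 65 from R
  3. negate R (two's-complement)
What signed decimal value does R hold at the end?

-34

Start: R = -89 = 10100111.
R = -89 − 68 = -157; wraps to 99 = 01100011
R = 99 − 65 = 34 = 00100010
R = −(34) = -34 = 11011110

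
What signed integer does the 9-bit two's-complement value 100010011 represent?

MSB is 1, so the value is negative.
Unsigned reading: 275. Subtract 2^9 = 512: 275 − 512 = -237.

-237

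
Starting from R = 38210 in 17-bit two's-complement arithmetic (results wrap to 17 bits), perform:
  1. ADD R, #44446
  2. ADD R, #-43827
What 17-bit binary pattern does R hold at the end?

01001011110101101

Start: R = 38210 = 01001010101000010.
R = 38210 + 44446 = 82656; wraps to -48416 = 10100001011100000
R = -48416 + (-43827) = -92243; wraps to 38829 = 01001011110101101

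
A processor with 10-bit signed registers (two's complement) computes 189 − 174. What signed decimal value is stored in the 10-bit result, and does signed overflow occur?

15; no overflow

189 → 0010111101
174 → 0010101110
Subtract via negate-and-add: invert 0010101110 + 1 = 1101010010 (i.e. -174).
  0010111101
+ 1101010010
= 0000001111  (discard carry-out 1)
Result 0000001111: MSB = 0 → value 15.
Addends (after negating the subtrahend) have opposite signs, so signed overflow cannot occur.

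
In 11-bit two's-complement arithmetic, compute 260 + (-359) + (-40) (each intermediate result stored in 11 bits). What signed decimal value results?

-139

260 + (-359) = -99 (11110011101)
-99 + (-40) = -139 (11101110101)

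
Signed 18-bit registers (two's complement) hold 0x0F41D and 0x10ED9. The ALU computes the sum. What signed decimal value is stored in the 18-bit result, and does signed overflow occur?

-130314; overflow

0x0F41D = 001111010000011101 = 62493 (signed)
0x10ED9 = 010000111011011001 = 69337 (signed)
  001111010000011101
+ 010000111011011001
= 100000001011110110
Result 100000001011110110: MSB = 1 → 131830 − 262144 = -130314.
Both addends are non-negative but the stored result is negative: signed overflow. The true value 62493 + 69337 = 131830 lies outside [-131072, 131071].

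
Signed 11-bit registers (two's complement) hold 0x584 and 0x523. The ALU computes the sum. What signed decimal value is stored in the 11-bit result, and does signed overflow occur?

0x584 = 10110000100 = -636 (signed)
0x523 = 10100100011 = -733 (signed)
  10110000100
+ 10100100011
= 01010100111  (discard carry-out 1)
Result 01010100111: MSB = 0 → value 679.
Both addends are negative but the stored result is non-negative: signed overflow. The true value -636 + (-733) = -1369 lies outside [-1024, 1023].

679; overflow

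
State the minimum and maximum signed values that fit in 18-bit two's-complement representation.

min = -131072, max = 131071

Minimum: −2^17 = -131072.
Maximum: 2^17 − 1 = 131071.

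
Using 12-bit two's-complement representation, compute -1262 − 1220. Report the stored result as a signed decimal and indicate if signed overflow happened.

1614; overflow

-1262 → 101100010010
1220 → 010011000100
Subtract via negate-and-add: invert 010011000100 + 1 = 101100111100 (i.e. -1220).
  101100010010
+ 101100111100
= 011001001110  (discard carry-out 1)
Result 011001001110: MSB = 0 → value 1614.
Both addends (after negating the subtrahend) are negative but the stored result is non-negative: signed overflow. The true value -1262 − 1220 = -2482 lies outside [-2048, 2047].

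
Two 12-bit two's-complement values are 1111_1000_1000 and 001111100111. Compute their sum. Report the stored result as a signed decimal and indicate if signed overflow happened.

1111_1000_1000 → 111110001000 = -120 (signed)
001111100111 = 999 (signed)
  111110001000
+ 001111100111
= 001101101111  (discard carry-out 1)
Result 001101101111: MSB = 0 → value 879.
Addends have opposite signs, so signed overflow cannot occur.

879; no overflow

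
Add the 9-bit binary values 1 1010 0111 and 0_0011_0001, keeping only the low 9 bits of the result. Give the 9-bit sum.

111011000

  110100111
+ 000110001
= 111011000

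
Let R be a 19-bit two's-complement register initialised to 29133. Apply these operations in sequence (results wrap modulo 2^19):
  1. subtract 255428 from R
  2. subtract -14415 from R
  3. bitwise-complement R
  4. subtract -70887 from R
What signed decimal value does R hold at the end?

Start: R = 29133 = 0000111000111001101.
R = 29133 − 255428 = -226295 = 1001000110000001001
R = -226295 − (-14415) = -211880 = 1001100010001011000
R = NOT 1001100010001011000 = 0110011101110100111 = 211879
R = 211879 − (-70887) = 282766; wraps to -241522 = 1000101000010001110

-241522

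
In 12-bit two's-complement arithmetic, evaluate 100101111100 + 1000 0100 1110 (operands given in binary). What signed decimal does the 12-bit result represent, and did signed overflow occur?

100101111100 = -1668 (signed)
1000 0100 1110 → 100001001110 = -1970 (signed)
  100101111100
+ 100001001110
= 000111001010  (discard carry-out 1)
Result 000111001010: MSB = 0 → value 458.
Both addends are negative but the stored result is non-negative: signed overflow. The true value -1668 + (-1970) = -3638 lies outside [-2048, 2047].

458; overflow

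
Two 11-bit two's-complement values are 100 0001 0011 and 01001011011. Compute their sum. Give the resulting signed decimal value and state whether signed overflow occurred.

-402; no overflow

100 0001 0011 → 10000010011 = -1005 (signed)
01001011011 = 603 (signed)
  10000010011
+ 01001011011
= 11001101110
Result 11001101110: MSB = 1 → 1646 − 2048 = -402.
Addends have opposite signs, so signed overflow cannot occur.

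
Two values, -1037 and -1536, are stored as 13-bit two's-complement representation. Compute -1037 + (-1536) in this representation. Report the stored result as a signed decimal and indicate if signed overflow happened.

-1037 → 1101111110011
-1536 → 1101000000000
  1101111110011
+ 1101000000000
= 1010111110011  (discard carry-out 1)
Result 1010111110011: MSB = 1 → 5619 − 8192 = -2573.
Both addends are negative and so is the stored result: no signed overflow.

-2573; no overflow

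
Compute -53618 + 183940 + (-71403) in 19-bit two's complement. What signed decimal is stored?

-53618 + 183940 = 130322 (0011111110100010010)
130322 + (-71403) = 58919 (0001110011000100111)

58919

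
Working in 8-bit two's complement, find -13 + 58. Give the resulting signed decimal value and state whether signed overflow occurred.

45; no overflow

-13 → 11110011
58 → 00111010
  11110011
+ 00111010
= 00101101  (discard carry-out 1)
Result 00101101: MSB = 0 → value 45.
Addends have opposite signs, so signed overflow cannot occur.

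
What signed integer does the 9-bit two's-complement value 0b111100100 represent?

-28

MSB is 1, so the value is negative.
Invert: 000011011. Add 1: 000011100 = 28. So the value is −28.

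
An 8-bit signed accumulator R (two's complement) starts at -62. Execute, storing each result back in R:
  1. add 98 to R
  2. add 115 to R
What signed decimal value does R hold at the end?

Start: R = -62 = 11000010.
R = -62 + 98 = 36 = 00100100
R = 36 + 115 = 151; wraps to -105 = 10010111

-105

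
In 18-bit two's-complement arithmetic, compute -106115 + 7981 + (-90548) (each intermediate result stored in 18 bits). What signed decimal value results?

73462

-106115 + 7981 = -98134 (101000000010101010)
-98134 + (-90548) = -188682 → wraps to 73462 (010001111011110110)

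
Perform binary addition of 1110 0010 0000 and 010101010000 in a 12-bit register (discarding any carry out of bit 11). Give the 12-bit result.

001101110000

  111000100000
+ 010101010000
= 001101110000  (discard carry-out 1)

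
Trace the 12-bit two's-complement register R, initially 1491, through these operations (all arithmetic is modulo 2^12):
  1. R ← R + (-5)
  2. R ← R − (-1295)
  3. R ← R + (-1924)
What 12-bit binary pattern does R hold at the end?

Start: R = 1491 = 010111010011.
R = 1491 + (-5) = 1486 = 010111001110
R = 1486 − (-1295) = 2781; wraps to -1315 = 101011011101
R = -1315 + (-1924) = -3239; wraps to 857 = 001101011001

001101011001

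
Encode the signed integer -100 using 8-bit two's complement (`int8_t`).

|-100| = 100 = 01100100 in 8 bits.
Invert the bits: 10011011. Add 1: 10011100.
Check: 10011100 reads as 156 − 256 = -100.

10011100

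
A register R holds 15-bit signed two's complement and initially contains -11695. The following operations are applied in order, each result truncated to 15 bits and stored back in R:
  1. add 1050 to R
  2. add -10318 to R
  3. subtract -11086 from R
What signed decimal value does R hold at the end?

Start: R = -11695 = 101001001010001.
R = -11695 + 1050 = -10645 = 101011001101011
R = -10645 + (-10318) = -20963; wraps to 11805 = 010111000011101
R = 11805 − (-11086) = 22891; wraps to -9877 = 101100101101011

-9877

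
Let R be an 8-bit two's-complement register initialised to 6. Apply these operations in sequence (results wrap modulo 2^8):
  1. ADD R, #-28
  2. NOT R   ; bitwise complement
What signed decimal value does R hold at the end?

21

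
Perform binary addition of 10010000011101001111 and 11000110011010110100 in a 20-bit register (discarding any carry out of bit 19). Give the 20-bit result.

01010110111000000011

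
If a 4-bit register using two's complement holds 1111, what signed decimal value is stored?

MSB is 1, so the value is negative.
Unsigned reading: 15. Subtract 2^4 = 16: 15 − 16 = -1.

-1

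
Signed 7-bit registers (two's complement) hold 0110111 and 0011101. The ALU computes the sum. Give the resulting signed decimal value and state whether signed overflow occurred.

-44; overflow

0110111 = 55 (signed)
0011101 = 29 (signed)
  0110111
+ 0011101
= 1010100
Result 1010100: MSB = 1 → 84 − 128 = -44.
Both addends are non-negative but the stored result is negative: signed overflow. The true value 55 + 29 = 84 lies outside [-64, 63].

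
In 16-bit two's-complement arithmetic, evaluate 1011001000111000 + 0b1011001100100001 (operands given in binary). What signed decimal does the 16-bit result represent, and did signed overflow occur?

25945; overflow

1011001000111000 = -19912 (signed)
0b1011001100100001 → 1011001100100001 = -19679 (signed)
  1011001000111000
+ 1011001100100001
= 0110010101011001  (discard carry-out 1)
Result 0110010101011001: MSB = 0 → value 25945.
Both addends are negative but the stored result is non-negative: signed overflow. The true value -19912 + (-19679) = -39591 lies outside [-32768, 32767].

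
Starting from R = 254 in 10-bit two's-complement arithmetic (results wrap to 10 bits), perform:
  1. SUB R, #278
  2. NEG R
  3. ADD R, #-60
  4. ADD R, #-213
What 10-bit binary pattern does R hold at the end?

Start: R = 254 = 0011111110.
R = 254 − 278 = -24 = 1111101000
R = −(-24) = 24 = 0000011000
R = 24 + (-60) = -36 = 1111011100
R = -36 + (-213) = -249 = 1100000111

1100000111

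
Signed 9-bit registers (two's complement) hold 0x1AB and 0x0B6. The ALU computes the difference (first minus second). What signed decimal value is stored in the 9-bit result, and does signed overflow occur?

0x1AB = 110101011 = -85 (signed)
0x0B6 = 010110110 = 182 (signed)
Subtract via negate-and-add: invert 010110110 + 1 = 101001010 (i.e. -182).
  110101011
+ 101001010
= 011110101  (discard carry-out 1)
Result 011110101: MSB = 0 → value 245.
Both addends (after negating the subtrahend) are negative but the stored result is non-negative: signed overflow. The true value -85 − 182 = -267 lies outside [-256, 255].

245; overflow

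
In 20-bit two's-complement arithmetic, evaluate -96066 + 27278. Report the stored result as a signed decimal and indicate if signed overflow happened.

-68788; no overflow

-96066 → 11101000100010111110
27278 → 00000110101010001110
  11101000100010111110
+ 00000110101010001110
= 11101111001101001100
Result 11101111001101001100: MSB = 1 → 979788 − 1048576 = -68788.
Addends have opposite signs, so signed overflow cannot occur.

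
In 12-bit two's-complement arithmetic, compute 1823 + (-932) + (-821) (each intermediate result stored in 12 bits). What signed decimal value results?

1823 + (-932) = 891 (001101111011)
891 + (-821) = 70 (000001000110)

70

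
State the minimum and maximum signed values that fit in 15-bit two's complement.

min = -16384, max = 16383

Minimum: −2^14 = -16384.
Maximum: 2^14 − 1 = 16383.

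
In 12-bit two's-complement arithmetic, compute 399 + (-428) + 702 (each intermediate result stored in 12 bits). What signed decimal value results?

399 + (-428) = -29 (111111100011)
-29 + 702 = 673 (001010100001)

673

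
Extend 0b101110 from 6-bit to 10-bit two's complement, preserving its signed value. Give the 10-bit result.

MSB of 101110 is 1; replicate it into the new high bits.
1111|101110 → 1111101110 (still -18).

1111101110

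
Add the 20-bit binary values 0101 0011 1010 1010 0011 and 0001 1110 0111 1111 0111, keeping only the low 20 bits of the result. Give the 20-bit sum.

  01010011101010100011
+ 00011110011111110111
= 01110010001010011010

01110010001010011010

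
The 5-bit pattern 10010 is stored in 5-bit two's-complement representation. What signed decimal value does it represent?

MSB is 1, so the value is negative.
Unsigned reading: 18. Subtract 2^5 = 32: 18 − 32 = -14.

-14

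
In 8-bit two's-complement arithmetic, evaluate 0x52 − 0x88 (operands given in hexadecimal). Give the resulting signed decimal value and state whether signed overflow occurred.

0x52 = 01010010 = 82 (signed)
0x88 = 10001000 = -120 (signed)
Subtract via negate-and-add: invert 10001000 + 1 = 01111000 (i.e. 120).
  01010010
+ 01111000
= 11001010
Result 11001010: MSB = 1 → 202 − 256 = -54.
Both addends (after negating the subtrahend) are non-negative but the stored result is negative: signed overflow. The true value 82 − (-120) = 202 lies outside [-128, 127].

-54; overflow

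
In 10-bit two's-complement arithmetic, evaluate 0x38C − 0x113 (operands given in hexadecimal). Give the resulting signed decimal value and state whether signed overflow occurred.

-391; no overflow

0x38C = 1110001100 = -116 (signed)
0x113 = 0100010011 = 275 (signed)
Subtract via negate-and-add: invert 0100010011 + 1 = 1011101101 (i.e. -275).
  1110001100
+ 1011101101
= 1001111001  (discard carry-out 1)
Result 1001111001: MSB = 1 → 633 − 1024 = -391.
Both addends (after negating the subtrahend) are negative and so is the stored result: no signed overflow.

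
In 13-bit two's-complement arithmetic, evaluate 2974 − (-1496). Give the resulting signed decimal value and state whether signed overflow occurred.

2974 → 0101110011110
-1496 → 1101000101000
Subtract via negate-and-add: invert 1101000101000 + 1 = 0010111011000 (i.e. 1496).
  0101110011110
+ 0010111011000
= 1000101110110
Result 1000101110110: MSB = 1 → 4470 − 8192 = -3722.
Both addends (after negating the subtrahend) are non-negative but the stored result is negative: signed overflow. The true value 2974 − (-1496) = 4470 lies outside [-4096, 4095].

-3722; overflow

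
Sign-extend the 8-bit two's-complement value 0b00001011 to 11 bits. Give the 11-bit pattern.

MSB of 00001011 is 0; replicate it into the new high bits.
000|00001011 → 00000001011 (still 11).

00000001011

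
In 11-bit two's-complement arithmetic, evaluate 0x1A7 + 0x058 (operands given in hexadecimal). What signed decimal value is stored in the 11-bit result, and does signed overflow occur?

511; no overflow

0x1A7 = 00110100111 = 423 (signed)
0x058 = 00001011000 = 88 (signed)
  00110100111
+ 00001011000
= 00111111111
Result 00111111111: MSB = 0 → value 511.
Both addends are non-negative and so is the stored result: no signed overflow.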